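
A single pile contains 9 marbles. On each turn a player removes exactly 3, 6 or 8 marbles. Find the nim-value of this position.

Build the Grundy sequence with g(k) = mex{g(k−s) : s ∈ {3, 6, 8}, s ≤ k}:
k:     0  1  2  3  4  5  6  7  8  9
g(k):  0  0  0  1  1  1  2  2  2  3
So g(9) = 3.

3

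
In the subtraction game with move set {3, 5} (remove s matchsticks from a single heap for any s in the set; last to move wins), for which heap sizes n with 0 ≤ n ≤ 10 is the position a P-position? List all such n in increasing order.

0, 1, 2, 8, 9, 10

Compute g(0), g(1), … for moves {3, 5}:
g(0) = mex{} = 0
g(1) = mex{} = 0
g(2) = mex{} = 0
g(3) = mex{0} = 1
g(4) = mex{0} = 1
g(5) = mex{0} = 1
g(6) = mex{0,1} = 2
g(7) = mex{0,1} = 2
g(8) = mex{1} = 0
g(9) = mex{1,2} = 0
g(10) = mex{1,2} = 0
The P-positions (g = 0) in 0..10 are 0, 1, 2, 8, 9, 10.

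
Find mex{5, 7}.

0

0 is not in the set, so the mex is 0.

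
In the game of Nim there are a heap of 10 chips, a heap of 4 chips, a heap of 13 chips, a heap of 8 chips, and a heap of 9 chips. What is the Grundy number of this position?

2

Nim-sum: 10 XOR 4 XOR 13 XOR 8 XOR 9 = 2.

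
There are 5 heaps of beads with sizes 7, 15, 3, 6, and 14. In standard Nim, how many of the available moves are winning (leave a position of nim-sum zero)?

Nim-sum: 7 ^ 15 ^ 3 ^ 6 ^ 14 = 3.
The overall nim-sum is X = 3. A heap of size p has a winning move iff p XOR X < p (reduce it to p XOR X).
  7: 7 XOR 3 = 4 < 7 — winning move (to 4).
  15: 15 XOR 3 = 12 < 15 — winning move (to 12).
  3: 3 XOR 3 = 0 < 3 — winning move (to 0).
  6: 6 XOR 3 = 5 < 6 — winning move (to 5).
  14: 14 XOR 3 = 13 < 14 — winning move (to 13).
That gives 5 winning moves.

5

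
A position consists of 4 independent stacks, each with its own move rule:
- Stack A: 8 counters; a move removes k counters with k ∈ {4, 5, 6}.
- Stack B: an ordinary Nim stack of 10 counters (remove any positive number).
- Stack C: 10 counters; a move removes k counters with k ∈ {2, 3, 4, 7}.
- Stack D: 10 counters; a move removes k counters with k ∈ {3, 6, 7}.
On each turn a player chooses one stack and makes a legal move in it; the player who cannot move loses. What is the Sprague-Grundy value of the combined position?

Grundy values for stack A (subtraction set {4, 5, 6}):
g(0) = mex{} = 0
g(1) = mex{} = 0
g(2) = mex{} = 0
g(3) = mex{} = 0
g(4) = mex{0} = 1
g(5) = mex{0} = 1
g(6) = mex{0} = 1
g(7) = mex{0} = 1
g(8) = mex{0,1} = 2
So g(8) = 2.
Stack B is a plain Nim stack of size 10, so its Grundy value is 10.
Build the Grundy sequence for stack C with g(k) = mex{g(k−s) : s ∈ {2, 3, 4, 7}, s ≤ k}:
g(0) = mex{} = 0
g(1) = mex{} = 0
g(2) = mex{0} = 1
g(3) = mex{0} = 1
g(4) = mex{0,1} = 2
g(5) = mex{0,1} = 2
g(6) = mex{1,2} = 0
g(7) = mex{0,1,2} = 3
g(8) = mex{0,2} = 1
g(9) = mex{0,1,2,3} = 4
g(10) = mex{0,1,3} = 2
So g(10) = 2.
Build the Grundy sequence for stack D with g(k) = mex{g(k−s) : s ∈ {3, 6, 7}, s ≤ k}:
g(0) = mex{} = 0
g(1) = mex{} = 0
g(2) = mex{} = 0
g(3) = mex{0} = 1
g(4) = mex{0} = 1
g(5) = mex{0} = 1
g(6) = mex{0,1} = 2
g(7) = mex{0,1} = 2
g(8) = mex{0,1} = 2
g(9) = mex{0,1,2} = 3
g(10) = mex{1,2} = 0
So g(10) = 0.
The value of a disjunctive sum is the nim-sum of the parts.
Combined value = 2 ⊕ 10 ⊕ 2 ⊕ 0 = 10.

10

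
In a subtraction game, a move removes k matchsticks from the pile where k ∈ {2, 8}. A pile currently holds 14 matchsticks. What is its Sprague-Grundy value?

0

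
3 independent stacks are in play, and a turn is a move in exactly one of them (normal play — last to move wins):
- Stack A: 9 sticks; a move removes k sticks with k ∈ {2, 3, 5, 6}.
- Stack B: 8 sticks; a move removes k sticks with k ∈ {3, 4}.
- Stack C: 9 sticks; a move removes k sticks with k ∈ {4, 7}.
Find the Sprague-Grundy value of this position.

2

Build the Grundy sequence for stack A with g(k) = mex{g(k−s) : s ∈ {2, 3, 5, 6}, s ≤ k}:
k:     0  1  2  3  4  5  6  7  8  9
g(k):  0  0  1  1  2  2  3  3  0  0
So g(9) = 0.
Grundy values for stack B (subtraction set {3, 4}):
k:     0  1  2  3  4  5  6  7  8
g(k):  0  0  0  1  1  1  2  0  0
So g(8) = 0.
For stack C, compute g(0), g(1), … with moves {4, 7}:
k:     0  1  2  3  4  5  6  7  8  9
g(k):  0  0  0  0  1  1  1  1  2  2
So g(9) = 2.
The value of a disjunctive sum is the nim-sum of the parts.
Combined value = 0 XOR 0 XOR 2 = 2.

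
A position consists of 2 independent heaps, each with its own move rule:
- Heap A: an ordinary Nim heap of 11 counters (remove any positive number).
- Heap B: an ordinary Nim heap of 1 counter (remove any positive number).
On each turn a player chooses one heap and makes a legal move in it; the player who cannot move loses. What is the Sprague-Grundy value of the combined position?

10

Heap A is a plain Nim heap of size 11, so its Grundy value is 11.
Heap B is a plain Nim heap of size 1, so its Grundy value is 1.
The value of a disjunctive sum is the nim-sum of the parts.
Combined value = 11 XOR 1 = 10.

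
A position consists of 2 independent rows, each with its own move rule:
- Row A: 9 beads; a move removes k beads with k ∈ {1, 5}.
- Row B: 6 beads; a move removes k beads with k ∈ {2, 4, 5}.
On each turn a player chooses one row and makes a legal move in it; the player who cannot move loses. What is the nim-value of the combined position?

2

For row A, compute g(0), g(1), … with moves {1, 5}:
k:     0  1  2  3  4  5  6  7  8  9
g(k):  0  1  0  1  0  1  0  1  0  1
So g(9) = 1.
Build the Grundy sequence for row B with g(k) = mex{g(k−s) : s ∈ {2, 4, 5}, s ≤ k}:
k:     0  1  2  3  4  5  6
g(k):  0  0  1  1  2  2  3
So g(6) = 3.
By the Sprague-Grundy theorem, the Grundy value of a sum of independent games is the XOR of the component values.
Combined value = 1 XOR 3 = 2.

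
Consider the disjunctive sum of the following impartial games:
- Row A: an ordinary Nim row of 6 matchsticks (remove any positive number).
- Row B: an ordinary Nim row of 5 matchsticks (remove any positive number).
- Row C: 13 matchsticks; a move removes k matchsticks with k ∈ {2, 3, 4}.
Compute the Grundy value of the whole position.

Row A is a plain Nim row of size 6, so its Grundy value is 6.
Row B is a plain Nim row of size 5, so its Grundy value is 5.
Build the Grundy sequence for row C with g(k) = mex{g(k−s) : s ∈ {2, 3, 4}, s ≤ k}:
g(0) = mex{} = 0
g(1) = mex{} = 0
g(2) = mex{0} = 1
g(3) = mex{0} = 1
g(4) = mex{0,1} = 2
g(5) = mex{0,1} = 2
g(6) = mex{1,2} = 0
g(7) = mex{1,2} = 0
g(8) = mex{0,2} = 1
g(9) = mex{0,2} = 1
g(10) = mex{0,1} = 2
g(11) = mex{0,1} = 2
g(12) = mex{1,2} = 0
g(13) = mex{1,2} = 0
So g(13) = 0.
By the Sprague-Grundy theorem, the Grundy value of a sum of independent games is the XOR of the component values.
Combined value = 6 ⊕ 5 ⊕ 0 = 3.

3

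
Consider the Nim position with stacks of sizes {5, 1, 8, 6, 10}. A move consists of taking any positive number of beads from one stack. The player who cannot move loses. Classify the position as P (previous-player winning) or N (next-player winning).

P-position

Nim-sum: 5 ⊕ 1 ⊕ 8 ⊕ 6 ⊕ 10 = 0.
The nim-sum is 0, so this is a P-position: the player to move is in a losing position under optimal play.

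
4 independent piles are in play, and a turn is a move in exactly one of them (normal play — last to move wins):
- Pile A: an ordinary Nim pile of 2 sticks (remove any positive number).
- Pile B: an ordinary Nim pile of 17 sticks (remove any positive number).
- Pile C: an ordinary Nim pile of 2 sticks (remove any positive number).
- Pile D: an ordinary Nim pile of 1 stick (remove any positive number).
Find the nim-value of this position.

Pile A is a plain Nim pile of size 2, so its Grundy value is 2.
Pile B is a plain Nim pile of size 17, so its Grundy value is 17.
Pile C is a plain Nim pile of size 2, so its Grundy value is 2.
Pile D is a plain Nim pile of size 1, so its Grundy value is 1.
The value of a disjunctive sum is the nim-sum of the parts.
Combined value = 2 XOR 17 XOR 2 XOR 1 = 16.

16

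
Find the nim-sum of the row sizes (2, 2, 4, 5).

Nim-sum: 2 XOR 2 XOR 4 XOR 5 = 1.

1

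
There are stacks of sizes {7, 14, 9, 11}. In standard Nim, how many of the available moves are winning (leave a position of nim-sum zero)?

3

Bitwise XOR of the heap sizes:
  0111  (7)
  1110  (14)
  1001  (9)
  1011  (11)
  ----
  1011  (11)
The overall nim-sum is X = 11. A stack of size p has a winning move iff p XOR X < p (reduce it to p XOR X).
  7: 7 XOR 11 = 12 ≥ 7 — no move.
  14: 14 XOR 11 = 5 < 14 — winning move (to 5).
  9: 9 XOR 11 = 2 < 9 — winning move (to 2).
  11: 11 XOR 11 = 0 < 11 — winning move (to 0).
That gives 3 winning moves.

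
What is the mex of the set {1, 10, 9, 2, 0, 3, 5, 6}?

4

The values 0, 1, 2, 3 are all present; 4 is the first non-negative integer missing from the set.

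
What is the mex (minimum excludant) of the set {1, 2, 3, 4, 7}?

0

0 is not in the set, so the mex is 0.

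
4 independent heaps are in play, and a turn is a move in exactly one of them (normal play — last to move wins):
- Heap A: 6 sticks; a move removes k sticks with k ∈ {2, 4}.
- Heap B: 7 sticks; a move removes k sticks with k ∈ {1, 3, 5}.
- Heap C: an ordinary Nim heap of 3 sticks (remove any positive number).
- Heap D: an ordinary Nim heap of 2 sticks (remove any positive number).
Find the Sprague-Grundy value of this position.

0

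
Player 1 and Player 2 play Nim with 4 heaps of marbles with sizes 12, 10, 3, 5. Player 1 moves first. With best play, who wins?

Player 2 wins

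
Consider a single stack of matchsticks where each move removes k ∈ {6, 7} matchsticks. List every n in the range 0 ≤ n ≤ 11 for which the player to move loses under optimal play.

Grundy values for subtraction set {6, 7}:
g(0) = mex{} = 0
g(1) = mex{} = 0
g(2) = mex{} = 0
g(3) = mex{} = 0
g(4) = mex{} = 0
g(5) = mex{} = 0
g(6) = mex{0} = 1
g(7) = mex{0} = 1
g(8) = mex{0} = 1
g(9) = mex{0} = 1
g(10) = mex{0} = 1
g(11) = mex{0} = 1
The P-positions (g = 0) in 0..11 are 0, 1, 2, 3, 4, 5.

0, 1, 2, 3, 4, 5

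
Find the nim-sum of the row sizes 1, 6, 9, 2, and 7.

11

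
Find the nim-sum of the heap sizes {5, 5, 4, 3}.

Compute the nim-sum pairwise:
5 XOR 5 = 0
0 XOR 4 = 4
4 XOR 3 = 7

7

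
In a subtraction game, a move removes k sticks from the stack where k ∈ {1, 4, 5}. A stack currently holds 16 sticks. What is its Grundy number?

0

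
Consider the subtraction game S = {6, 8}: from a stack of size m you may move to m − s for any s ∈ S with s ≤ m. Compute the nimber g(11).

1

Compute g(0), g(1), … for moves {6, 8}:
g(0) = mex{} = 0
g(1) = mex{} = 0
g(2) = mex{} = 0
g(3) = mex{} = 0
g(4) = mex{} = 0
g(5) = mex{} = 0
g(6) = mex{0} = 1
g(7) = mex{0} = 1
g(8) = mex{0} = 1
g(9) = mex{0} = 1
g(10) = mex{0} = 1
g(11) = mex{0} = 1
So g(11) = 1.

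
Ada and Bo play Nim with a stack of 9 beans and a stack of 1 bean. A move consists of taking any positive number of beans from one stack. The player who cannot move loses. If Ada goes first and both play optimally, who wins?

Compute the nim-sum pairwise:
9 ^ 1 = 8
The nim-sum is 8 ≠ 0, so this is an N-position: the player to move can win; Ada has a winning move.

Ada wins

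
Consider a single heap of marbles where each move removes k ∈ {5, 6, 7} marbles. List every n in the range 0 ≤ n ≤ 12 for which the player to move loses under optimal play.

0, 1, 2, 3, 4, 12

Grundy values for subtraction set {5, 6, 7}:
k:     0  1  2  3  4  5  6  7  8  9 10 11 12
g(k):  0  0  0  0  0  1  1  1  1  1  2  2  0
The P-positions (g = 0) in 0..12 are 0, 1, 2, 3, 4, 12.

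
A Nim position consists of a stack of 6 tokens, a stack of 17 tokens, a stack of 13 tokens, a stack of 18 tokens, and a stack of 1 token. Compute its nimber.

9

In binary:
  00110  (6)
  10001  (17)
  01101  (13)
  10010  (18)
  00001  (1)
  -----
  01001  (9)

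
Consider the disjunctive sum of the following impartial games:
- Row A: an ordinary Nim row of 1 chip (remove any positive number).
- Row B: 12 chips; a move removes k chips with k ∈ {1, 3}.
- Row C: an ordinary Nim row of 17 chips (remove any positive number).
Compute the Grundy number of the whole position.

Row A is a plain Nim row of size 1, so its Grundy value is 1.
Grundy values for row B (subtraction set {1, 3}):
g(0) = mex{} = 0
g(1) = mex{0} = 1
g(2) = mex{1} = 0
g(3) = mex{0} = 1
g(4) = mex{1} = 0
g(5) = mex{0} = 1
g(6) = mex{1} = 0
g(7) = mex{0} = 1
g(8) = mex{1} = 0
g(9) = mex{0} = 1
g(10) = mex{1} = 0
g(11) = mex{0} = 1
g(12) = mex{1} = 0
So g(12) = 0.
Row C is a plain Nim row of size 17, so its Grundy value is 17.
By the Sprague-Grundy theorem, the Grundy value of a sum of independent games is the XOR of the component values.
Combined value = 1 ⊕ 0 ⊕ 17 = 16.

16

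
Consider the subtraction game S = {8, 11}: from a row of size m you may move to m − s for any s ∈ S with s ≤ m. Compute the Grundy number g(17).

Build the Grundy sequence with g(k) = mex{g(k−s) : s ∈ {8, 11}, s ≤ k}:
k:     0  1  2  3  4  5  6  7  8  9 10 11 12 13 14 15 16 17
g(k):  0  0  0  0  0  0  0  0  1  1  1  1  1  1  1  1  2  2
So g(17) = 2.

2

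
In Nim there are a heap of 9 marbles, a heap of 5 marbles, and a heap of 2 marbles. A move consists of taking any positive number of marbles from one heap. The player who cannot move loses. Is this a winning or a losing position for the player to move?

Winning position

Nim-sum: 9 ^ 5 ^ 2 = 14.
The nim-sum is 14 ≠ 0, so this is an N-position: the player to move can win.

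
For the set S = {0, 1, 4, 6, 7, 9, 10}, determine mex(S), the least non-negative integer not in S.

2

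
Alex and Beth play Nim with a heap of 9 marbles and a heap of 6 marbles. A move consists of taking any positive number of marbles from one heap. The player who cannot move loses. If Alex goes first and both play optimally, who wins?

Alex wins

Nim-sum: 9 ⊕ 6 = 15.
The nim-sum is 15 ≠ 0, so this is an N-position: the player to move can win; Alex has a winning move.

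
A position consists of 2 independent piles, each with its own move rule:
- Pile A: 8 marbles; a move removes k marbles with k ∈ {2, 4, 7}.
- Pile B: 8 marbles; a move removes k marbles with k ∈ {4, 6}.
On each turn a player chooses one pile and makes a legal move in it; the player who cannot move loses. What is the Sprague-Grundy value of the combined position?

3

Grundy values for pile A (subtraction set {2, 4, 7}):
k:     0  1  2  3  4  5  6  7  8
g(k):  0  0  1  1  2  2  0  3  1
So g(8) = 1.
Grundy values for pile B (subtraction set {4, 6}):
g(0) = mex{} = 0
g(1) = mex{} = 0
g(2) = mex{} = 0
g(3) = mex{} = 0
g(4) = mex{0} = 1
g(5) = mex{0} = 1
g(6) = mex{0} = 1
g(7) = mex{0} = 1
g(8) = mex{0,1} = 2
So g(8) = 2.
By the Sprague-Grundy theorem, the Grundy value of a sum of independent games is the XOR of the component values.
Combined value = 1 ⊕ 2 = 3.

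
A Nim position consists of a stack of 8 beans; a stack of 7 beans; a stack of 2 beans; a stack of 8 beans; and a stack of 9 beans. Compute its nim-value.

Nim-sum: 8 ⊕ 7 ⊕ 2 ⊕ 8 ⊕ 9 = 12.

12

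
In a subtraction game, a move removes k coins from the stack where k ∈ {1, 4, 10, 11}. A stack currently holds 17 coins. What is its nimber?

Build the Grundy sequence with g(k) = mex{g(k−s) : s ∈ {1, 4, 10, 11}, s ≤ k}:
k:     0  1  2  3  4  5  6  7  8  9 10 11 12 13 14 15 16 17
g(k):  0  1  0  1  2  0  1  0  1  2  3  2  3  4  0  1  2  3
So g(17) = 3.

3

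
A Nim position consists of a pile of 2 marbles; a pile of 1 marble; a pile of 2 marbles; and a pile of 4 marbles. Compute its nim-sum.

Nim-sum: 2 ⊕ 1 ⊕ 2 ⊕ 4 = 5.

5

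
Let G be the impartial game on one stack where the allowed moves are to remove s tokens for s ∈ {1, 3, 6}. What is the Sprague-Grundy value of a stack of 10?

1

Compute g(0), g(1), … for moves {1, 3, 6}:
k:     0  1  2  3  4  5  6  7  8  9 10
g(k):  0  1  0  1  0  1  2  3  2  0  1
So g(10) = 1.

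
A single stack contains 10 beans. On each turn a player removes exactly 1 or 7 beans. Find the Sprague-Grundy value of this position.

0

Build the Grundy sequence with g(k) = mex{g(k−s) : s ∈ {1, 7}, s ≤ k}:
g(0) = mex{} = 0
g(1) = mex{0} = 1
g(2) = mex{1} = 0
g(3) = mex{0} = 1
g(4) = mex{1} = 0
g(5) = mex{0} = 1
g(6) = mex{1} = 0
g(7) = mex{0} = 1
g(8) = mex{1} = 0
g(9) = mex{0} = 1
g(10) = mex{1} = 0
So g(10) = 0.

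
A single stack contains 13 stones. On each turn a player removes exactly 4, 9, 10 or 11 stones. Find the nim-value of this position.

Compute g(0), g(1), … for moves {4, 9, 10, 11}:
k:     0  1  2  3  4  5  6  7  8  9 10 11 12 13
g(k):  0  0  0  0  1  1  1  1  0  2  2  2  1  3
So g(13) = 3.

3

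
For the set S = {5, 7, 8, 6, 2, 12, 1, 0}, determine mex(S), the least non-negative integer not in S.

3

The values 0, 1, 2 are all present; 3 is the first non-negative integer missing from the set.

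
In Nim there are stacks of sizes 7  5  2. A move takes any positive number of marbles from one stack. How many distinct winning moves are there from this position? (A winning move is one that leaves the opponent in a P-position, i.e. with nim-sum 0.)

0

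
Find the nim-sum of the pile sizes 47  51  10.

22

Write each in binary and XOR column by column:
  101111  (47)
  110011  (51)
  001010  (10)
  ------
  010110  (22)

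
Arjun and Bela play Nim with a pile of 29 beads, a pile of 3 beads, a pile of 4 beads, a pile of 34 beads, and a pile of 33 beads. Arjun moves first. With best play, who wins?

Arjun wins

Compute the nim-sum pairwise:
29 ⊕ 3 = 30
30 ⊕ 4 = 26
26 ⊕ 34 = 56
56 ⊕ 33 = 25
The nim-sum is 25 ≠ 0, so this is an N-position: the player to move can win; Arjun has a winning move.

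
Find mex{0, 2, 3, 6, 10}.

1

0 is in the set but 1 is not, so the mex is 1.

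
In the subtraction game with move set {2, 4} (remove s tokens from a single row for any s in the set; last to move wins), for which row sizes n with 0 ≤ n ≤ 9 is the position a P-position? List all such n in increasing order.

0, 1, 6, 7

Grundy values for subtraction set {2, 4}:
g(0) = mex{} = 0
g(1) = mex{} = 0
g(2) = mex{0} = 1
g(3) = mex{0} = 1
g(4) = mex{0,1} = 2
g(5) = mex{0,1} = 2
g(6) = mex{1,2} = 0
g(7) = mex{1,2} = 0
g(8) = mex{0,2} = 1
g(9) = mex{0,2} = 1
The P-positions (g = 0) in 0..9 are 0, 1, 6, 7.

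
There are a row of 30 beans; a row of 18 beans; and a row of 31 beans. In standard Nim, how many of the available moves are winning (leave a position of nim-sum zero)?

Nim-sum: 30 ^ 18 ^ 31 = 19.
The overall nim-sum is X = 19. A row of size p has a winning move iff p XOR X < p (reduce it to p XOR X).
  30: 30 XOR 19 = 13 < 30 — winning move (to 13).
  18: 18 XOR 19 = 1 < 18 — winning move (to 1).
  31: 31 XOR 19 = 12 < 31 — winning move (to 12).
That gives 3 winning moves.

3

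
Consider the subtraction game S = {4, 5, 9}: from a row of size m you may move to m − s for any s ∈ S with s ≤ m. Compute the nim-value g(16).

Build the Grundy sequence with g(k) = mex{g(k−s) : s ∈ {4, 5, 9}, s ≤ k}:
k:     0  1  2  3  4  5  6  7  8  9 10 11 12 13 14 15 16
g(k):  0  0  0  0  1  1  1  1  2  2  2  2  3  0  0  0  0
So g(16) = 0.

0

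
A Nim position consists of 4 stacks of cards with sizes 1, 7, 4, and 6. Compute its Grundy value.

4

Bitwise XOR of the heap sizes:
  001  (1)
  111  (7)
  100  (4)
  110  (6)
  ---
  100  (4)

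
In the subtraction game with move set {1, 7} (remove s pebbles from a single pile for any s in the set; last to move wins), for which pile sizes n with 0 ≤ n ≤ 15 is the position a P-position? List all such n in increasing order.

0, 2, 4, 6, 8, 10, 12, 14

Grundy values for subtraction set {1, 7}:
k:     0  1  2  3  4  5  6  7  8  9 10 11 12 13 14 15
g(k):  0  1  0  1  0  1  0  1  0  1  0  1  0  1  0  1
The P-positions (g = 0) in 0..15 are 0, 2, 4, 6, 8, 10, 12, 14.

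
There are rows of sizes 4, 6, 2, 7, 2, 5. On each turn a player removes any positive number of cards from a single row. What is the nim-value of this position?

Compute the nim-sum pairwise:
4 XOR 6 = 2
2 XOR 2 = 0
0 XOR 7 = 7
7 XOR 2 = 5
5 XOR 5 = 0

0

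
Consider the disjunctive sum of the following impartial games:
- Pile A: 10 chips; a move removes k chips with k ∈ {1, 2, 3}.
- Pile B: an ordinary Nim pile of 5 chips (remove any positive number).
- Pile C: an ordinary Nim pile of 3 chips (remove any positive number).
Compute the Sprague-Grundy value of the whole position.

4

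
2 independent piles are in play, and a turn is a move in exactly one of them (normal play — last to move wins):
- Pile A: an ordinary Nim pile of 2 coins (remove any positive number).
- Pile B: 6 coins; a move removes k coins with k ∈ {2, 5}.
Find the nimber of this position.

Pile A is a plain Nim pile of size 2, so its Grundy value is 2.
Grundy values for pile B (subtraction set {2, 5}):
g(0) = mex{} = 0
g(1) = mex{} = 0
g(2) = mex{0} = 1
g(3) = mex{0} = 1
g(4) = mex{1} = 0
g(5) = mex{0,1} = 2
g(6) = mex{0} = 1
So g(6) = 1.
By the Sprague-Grundy theorem, the Grundy value of a sum of independent games is the XOR of the component values.
Combined value = 2 XOR 1 = 3.

3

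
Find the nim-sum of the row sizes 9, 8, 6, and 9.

Compute the nim-sum pairwise:
9 ⊕ 8 = 1
1 ⊕ 6 = 7
7 ⊕ 9 = 14

14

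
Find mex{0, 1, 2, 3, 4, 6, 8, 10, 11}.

5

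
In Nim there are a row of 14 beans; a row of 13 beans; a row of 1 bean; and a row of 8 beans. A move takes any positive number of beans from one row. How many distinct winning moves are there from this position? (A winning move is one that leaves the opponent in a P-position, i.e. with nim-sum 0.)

3

Compute the nim-sum pairwise:
14 XOR 13 = 3
3 XOR 1 = 2
2 XOR 8 = 10
The overall nim-sum is X = 10. A row of size p has a winning move iff p XOR X < p (reduce it to p XOR X).
  14: 14 XOR 10 = 4 < 14 — winning move (to 4).
  13: 13 XOR 10 = 7 < 13 — winning move (to 7).
  1: 1 XOR 10 = 11 ≥ 1 — no move.
  8: 8 XOR 10 = 2 < 8 — winning move (to 2).
That gives 3 winning moves.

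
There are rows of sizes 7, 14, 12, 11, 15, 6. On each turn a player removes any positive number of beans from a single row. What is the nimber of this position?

7

Compute the nim-sum pairwise:
7 XOR 14 = 9
9 XOR 12 = 5
5 XOR 11 = 14
14 XOR 15 = 1
1 XOR 6 = 7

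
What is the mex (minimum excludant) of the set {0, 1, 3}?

2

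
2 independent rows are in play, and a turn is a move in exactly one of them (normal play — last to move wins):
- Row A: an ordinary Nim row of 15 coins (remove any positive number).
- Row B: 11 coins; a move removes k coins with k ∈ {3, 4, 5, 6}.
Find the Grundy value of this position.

Row A is a plain Nim row of size 15, so its Grundy value is 15.
Grundy values for row B (subtraction set {3, 4, 5, 6}):
k:     0  1  2  3  4  5  6  7  8  9 10 11
g(k):  0  0  0  1  1  1  2  2  2  0  0  0
So g(11) = 0.
By the Sprague-Grundy theorem, the Grundy value of a sum of independent games is the XOR of the component values.
Combined value = 15 ⊕ 0 = 15.

15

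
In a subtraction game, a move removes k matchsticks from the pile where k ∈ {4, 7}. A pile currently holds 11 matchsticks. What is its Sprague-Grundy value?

0

Compute g(0), g(1), … for moves {4, 7}:
k:     0  1  2  3  4  5  6  7  8  9 10 11
g(k):  0  0  0  0  1  1  1  1  2  2  2  0
So g(11) = 0.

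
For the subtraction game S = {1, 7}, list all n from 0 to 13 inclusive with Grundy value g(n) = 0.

Compute g(0), g(1), … for moves {1, 7}:
g(0) = mex{} = 0
g(1) = mex{0} = 1
g(2) = mex{1} = 0
g(3) = mex{0} = 1
g(4) = mex{1} = 0
g(5) = mex{0} = 1
g(6) = mex{1} = 0
g(7) = mex{0} = 1
g(8) = mex{1} = 0
g(9) = mex{0} = 1
g(10) = mex{1} = 0
g(11) = mex{0} = 1
g(12) = mex{1} = 0
g(13) = mex{0} = 1
The P-positions (g = 0) in 0..13 are 0, 2, 4, 6, 8, 10, 12.

0, 2, 4, 6, 8, 10, 12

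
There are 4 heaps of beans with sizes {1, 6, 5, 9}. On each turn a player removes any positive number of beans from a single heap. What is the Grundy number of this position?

Compute the nim-sum pairwise:
1 ^ 6 = 7
7 ^ 5 = 2
2 ^ 9 = 11

11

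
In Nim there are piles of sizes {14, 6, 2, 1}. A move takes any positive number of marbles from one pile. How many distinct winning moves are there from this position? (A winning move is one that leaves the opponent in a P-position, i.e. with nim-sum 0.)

Write each in binary and XOR column by column:
  1110  (14)
  0110  (6)
  0010  (2)
  0001  (1)
  ----
  1011  (11)
The overall nim-sum is X = 11. A pile of size p has a winning move iff p XOR X < p (reduce it to p XOR X).
  14: 14 XOR 11 = 5 < 14 — winning move (to 5).
  6: 6 XOR 11 = 13 ≥ 6 — no move.
  2: 2 XOR 11 = 9 ≥ 2 — no move.
  1: 1 XOR 11 = 10 ≥ 1 — no move.
That gives 1 winning move.

1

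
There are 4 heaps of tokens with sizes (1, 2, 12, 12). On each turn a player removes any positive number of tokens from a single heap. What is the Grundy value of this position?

3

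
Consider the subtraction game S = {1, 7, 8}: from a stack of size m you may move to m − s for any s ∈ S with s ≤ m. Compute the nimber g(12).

2

Grundy values for subtraction set {1, 7, 8}:
g(0) = mex{} = 0
g(1) = mex{0} = 1
g(2) = mex{1} = 0
g(3) = mex{0} = 1
g(4) = mex{1} = 0
g(5) = mex{0} = 1
g(6) = mex{1} = 0
g(7) = mex{0} = 1
g(8) = mex{0,1} = 2
g(9) = mex{0,1,2} = 3
g(10) = mex{0,1,3} = 2
g(11) = mex{0,1,2} = 3
g(12) = mex{0,1,3} = 2
So g(12) = 2.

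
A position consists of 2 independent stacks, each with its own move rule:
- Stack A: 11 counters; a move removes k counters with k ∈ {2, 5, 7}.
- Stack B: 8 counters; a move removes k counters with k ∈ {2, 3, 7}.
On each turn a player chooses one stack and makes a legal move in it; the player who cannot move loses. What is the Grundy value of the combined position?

For stack A, compute g(0), g(1), … with moves {2, 5, 7}:
k:     0  1  2  3  4  5  6  7  8  9 10 11
g(k):  0  0  1  1  0  2  1  3  2  2  0  3
So g(11) = 3.
For stack B, compute g(0), g(1), … with moves {2, 3, 7}:
k:     0  1  2  3  4  5  6  7  8
g(k):  0  0  1  1  2  0  0  1  1
So g(8) = 1.
The value of a disjunctive sum is the nim-sum of the parts.
Combined value = 3 XOR 1 = 2.

2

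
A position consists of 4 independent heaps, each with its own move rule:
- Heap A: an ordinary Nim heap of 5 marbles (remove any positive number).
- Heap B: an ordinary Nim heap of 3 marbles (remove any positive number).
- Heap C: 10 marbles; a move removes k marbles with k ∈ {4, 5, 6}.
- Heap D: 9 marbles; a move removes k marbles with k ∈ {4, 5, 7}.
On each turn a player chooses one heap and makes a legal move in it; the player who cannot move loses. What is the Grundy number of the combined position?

4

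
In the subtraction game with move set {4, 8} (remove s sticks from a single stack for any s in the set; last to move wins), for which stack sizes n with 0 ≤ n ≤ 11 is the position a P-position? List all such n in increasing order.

0, 1, 2, 3

Build the Grundy sequence with g(k) = mex{g(k−s) : s ∈ {4, 8}, s ≤ k}:
k:     0  1  2  3  4  5  6  7  8  9 10 11
g(k):  0  0  0  0  1  1  1  1  2  2  2  2
The P-positions (g = 0) in 0..11 are 0, 1, 2, 3.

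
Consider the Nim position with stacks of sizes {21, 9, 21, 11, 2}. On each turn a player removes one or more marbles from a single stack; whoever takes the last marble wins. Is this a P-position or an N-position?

P-position

Bitwise XOR of the heap sizes:
  10101  (21)
  01001  (9)
  10101  (21)
  01011  (11)
  00010  (2)
  -----
  00000  (0)
The nim-sum is 0, so this is a P-position: the player to move is in a losing position under optimal play.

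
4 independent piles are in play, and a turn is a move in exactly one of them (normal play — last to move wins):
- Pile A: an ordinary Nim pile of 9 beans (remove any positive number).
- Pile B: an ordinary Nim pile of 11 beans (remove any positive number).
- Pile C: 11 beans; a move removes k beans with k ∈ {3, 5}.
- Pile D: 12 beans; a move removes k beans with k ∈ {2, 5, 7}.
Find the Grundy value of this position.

2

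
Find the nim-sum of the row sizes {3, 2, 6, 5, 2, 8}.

8

Compute the nim-sum pairwise:
3 ⊕ 2 = 1
1 ⊕ 6 = 7
7 ⊕ 5 = 2
2 ⊕ 2 = 0
0 ⊕ 8 = 8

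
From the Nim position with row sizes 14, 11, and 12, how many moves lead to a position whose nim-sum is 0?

Bitwise XOR of the heap sizes:
  1110  (14)
  1011  (11)
  1100  (12)
  ----
  1001  (9)
The overall nim-sum is X = 9. A row of size p has a winning move iff p XOR X < p (reduce it to p XOR X).
  14: 14 XOR 9 = 7 < 14 — winning move (to 7).
  11: 11 XOR 9 = 2 < 11 — winning move (to 2).
  12: 12 XOR 9 = 5 < 12 — winning move (to 5).
That gives 3 winning moves.

3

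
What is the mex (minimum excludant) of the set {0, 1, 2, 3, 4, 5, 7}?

6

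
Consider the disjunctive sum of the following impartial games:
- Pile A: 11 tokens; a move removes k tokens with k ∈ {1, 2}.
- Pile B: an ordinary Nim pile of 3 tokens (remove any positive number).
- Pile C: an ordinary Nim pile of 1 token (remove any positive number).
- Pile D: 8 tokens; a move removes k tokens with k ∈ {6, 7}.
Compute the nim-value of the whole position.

1

Build the Grundy sequence for pile A with g(k) = mex{g(k−s) : s ∈ {1, 2}, s ≤ k}:
k:     0  1  2  3  4  5  6  7  8  9 10 11
g(k):  0  1  2  0  1  2  0  1  2  0  1  2
So g(11) = 2.
Pile B is a plain Nim pile of size 3, so its Grundy value is 3.
Pile C is a plain Nim pile of size 1, so its Grundy value is 1.
For pile D, compute g(0), g(1), … with moves {6, 7}:
g(0) = mex{} = 0
g(1) = mex{} = 0
g(2) = mex{} = 0
g(3) = mex{} = 0
g(4) = mex{} = 0
g(5) = mex{} = 0
g(6) = mex{0} = 1
g(7) = mex{0} = 1
g(8) = mex{0} = 1
So g(8) = 1.
The value of a disjunctive sum is the nim-sum of the parts.
Combined value = 2 XOR 3 XOR 1 XOR 1 = 1.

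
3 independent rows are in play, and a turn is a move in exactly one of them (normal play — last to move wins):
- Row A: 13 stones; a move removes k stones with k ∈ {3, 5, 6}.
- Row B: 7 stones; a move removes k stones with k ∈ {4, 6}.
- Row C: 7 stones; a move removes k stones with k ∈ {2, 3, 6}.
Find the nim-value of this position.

1

Build the Grundy sequence for row A with g(k) = mex{g(k−s) : s ∈ {3, 5, 6}, s ≤ k}:
g(0) = mex{} = 0
g(1) = mex{} = 0
g(2) = mex{} = 0
g(3) = mex{0} = 1
g(4) = mex{0} = 1
g(5) = mex{0} = 1
g(6) = mex{0,1} = 2
g(7) = mex{0,1} = 2
g(8) = mex{0,1} = 2
g(9) = mex{1,2} = 0
g(10) = mex{1,2} = 0
g(11) = mex{1,2} = 0
g(12) = mex{0,2} = 1
g(13) = mex{0,2} = 1
So g(13) = 1.
Build the Grundy sequence for row B with g(k) = mex{g(k−s) : s ∈ {4, 6}, s ≤ k}:
k:     0  1  2  3  4  5  6  7
g(k):  0  0  0  0  1  1  1  1
So g(7) = 1.
For row C, compute g(0), g(1), … with moves {2, 3, 6}:
g(0) = mex{} = 0
g(1) = mex{} = 0
g(2) = mex{0} = 1
g(3) = mex{0} = 1
g(4) = mex{0,1} = 2
g(5) = mex{1} = 0
g(6) = mex{0,1,2} = 3
g(7) = mex{0,2} = 1
So g(7) = 1.
By the Sprague-Grundy theorem, the Grundy value of a sum of independent games is the XOR of the component values.
Combined value = 1 XOR 1 XOR 1 = 1.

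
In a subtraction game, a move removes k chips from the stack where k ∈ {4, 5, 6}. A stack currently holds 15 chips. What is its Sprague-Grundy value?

Grundy values for subtraction set {4, 5, 6}:
k:     0  1  2  3  4  5  6  7  8  9 10 11 12 13 14 15
g(k):  0  0  0  0  1  1  1  1  2  2  0  0  0  0  1  1
So g(15) = 1.

1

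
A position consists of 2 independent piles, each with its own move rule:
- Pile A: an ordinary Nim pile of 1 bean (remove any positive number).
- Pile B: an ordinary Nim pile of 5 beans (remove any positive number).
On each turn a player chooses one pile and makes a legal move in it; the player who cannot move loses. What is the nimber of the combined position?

4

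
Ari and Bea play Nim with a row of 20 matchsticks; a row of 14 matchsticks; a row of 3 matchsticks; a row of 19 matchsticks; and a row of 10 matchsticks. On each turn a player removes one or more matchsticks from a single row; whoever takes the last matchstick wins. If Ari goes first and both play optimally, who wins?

Bea wins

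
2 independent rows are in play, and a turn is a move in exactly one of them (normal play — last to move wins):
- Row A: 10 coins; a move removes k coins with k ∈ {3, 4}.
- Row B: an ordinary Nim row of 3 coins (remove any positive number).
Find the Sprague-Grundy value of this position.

Grundy values for row A (subtraction set {3, 4}):
k:     0  1  2  3  4  5  6  7  8  9 10
g(k):  0  0  0  1  1  1  2  0  0  0  1
So g(10) = 1.
Row B is a plain Nim row of size 3, so its Grundy value is 3.
The value of a disjunctive sum is the nim-sum of the parts.
Combined value = 1 XOR 3 = 2.

2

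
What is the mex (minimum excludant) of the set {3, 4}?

0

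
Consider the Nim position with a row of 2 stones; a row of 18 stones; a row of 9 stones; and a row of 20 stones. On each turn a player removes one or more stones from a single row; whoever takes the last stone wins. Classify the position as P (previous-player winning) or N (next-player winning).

N-position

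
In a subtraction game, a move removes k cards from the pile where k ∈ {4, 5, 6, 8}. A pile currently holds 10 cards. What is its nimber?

Grundy values for subtraction set {4, 5, 6, 8}:
k:     0  1  2  3  4  5  6  7  8  9 10
g(k):  0  0  0  0  1  1  1  1  2  2  2
So g(10) = 2.

2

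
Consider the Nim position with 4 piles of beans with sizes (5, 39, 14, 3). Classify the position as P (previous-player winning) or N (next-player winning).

N-position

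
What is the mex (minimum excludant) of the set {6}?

0

0 is not in the set, so the mex is 0.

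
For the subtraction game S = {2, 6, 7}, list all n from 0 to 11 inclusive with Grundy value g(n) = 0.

0, 1, 4, 5, 9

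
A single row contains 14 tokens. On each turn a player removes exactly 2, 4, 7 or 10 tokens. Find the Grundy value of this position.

1

Build the Grundy sequence with g(k) = mex{g(k−s) : s ∈ {2, 4, 7, 10}, s ≤ k}:
g(0) = mex{} = 0
g(1) = mex{} = 0
g(2) = mex{0} = 1
g(3) = mex{0} = 1
g(4) = mex{0,1} = 2
g(5) = mex{0,1} = 2
g(6) = mex{1,2} = 0
g(7) = mex{0,1,2} = 3
g(8) = mex{0,2} = 1
g(9) = mex{1,2,3} = 0
g(10) = mex{0,1} = 2
g(11) = mex{0,2,3} = 1
g(12) = mex{1,2} = 0
g(13) = mex{0,1} = 2
g(14) = mex{0,2,3} = 1
So g(14) = 1.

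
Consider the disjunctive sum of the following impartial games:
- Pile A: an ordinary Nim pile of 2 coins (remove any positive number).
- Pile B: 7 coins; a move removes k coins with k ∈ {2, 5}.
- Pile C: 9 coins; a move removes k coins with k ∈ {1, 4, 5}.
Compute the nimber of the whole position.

3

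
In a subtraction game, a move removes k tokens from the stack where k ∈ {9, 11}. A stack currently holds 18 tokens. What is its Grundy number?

Build the Grundy sequence with g(k) = mex{g(k−s) : s ∈ {9, 11}, s ≤ k}:
k:     0  1  2  3  4  5  6  7  8  9 10 11 12 13 14 15 16 17 18
g(k):  0  0  0  0  0  0  0  0  0  1  1  1  1  1  1  1  1  1  2
So g(18) = 2.

2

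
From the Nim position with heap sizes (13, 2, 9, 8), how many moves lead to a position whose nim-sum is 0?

3

Compute the nim-sum pairwise:
13 ^ 2 = 15
15 ^ 9 = 6
6 ^ 8 = 14
The overall nim-sum is X = 14. A heap of size p has a winning move iff p XOR X < p (reduce it to p XOR X).
  13: 13 XOR 14 = 3 < 13 — winning move (to 3).
  2: 2 XOR 14 = 12 ≥ 2 — no move.
  9: 9 XOR 14 = 7 < 9 — winning move (to 7).
  8: 8 XOR 14 = 6 < 8 — winning move (to 6).
That gives 3 winning moves.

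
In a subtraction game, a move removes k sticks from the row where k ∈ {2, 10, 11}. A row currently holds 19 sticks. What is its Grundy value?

Grundy values for subtraction set {2, 10, 11}:
k:     0  1  2  3  4  5  6  7  8  9 10 11 12 13 14 15 16 17 18 19
g(k):  0  0  1  1  0  0  1  1  0  0  1  1  2  0  3  1  2  0  3  1
So g(19) = 1.

1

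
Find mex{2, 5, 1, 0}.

3

The values 0, 1, 2 are all present; 3 is the first non-negative integer missing from the set.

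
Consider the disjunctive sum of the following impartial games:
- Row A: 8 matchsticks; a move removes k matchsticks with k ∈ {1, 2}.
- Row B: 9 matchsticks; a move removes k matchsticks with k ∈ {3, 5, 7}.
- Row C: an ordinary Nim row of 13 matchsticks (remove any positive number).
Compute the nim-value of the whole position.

Grundy values for row A (subtraction set {1, 2}):
k:     0  1  2  3  4  5  6  7  8
g(k):  0  1  2  0  1  2  0  1  2
So g(8) = 2.
For row B, compute g(0), g(1), … with moves {3, 5, 7}:
g(0) = mex{} = 0
g(1) = mex{} = 0
g(2) = mex{} = 0
g(3) = mex{0} = 1
g(4) = mex{0} = 1
g(5) = mex{0} = 1
g(6) = mex{0,1} = 2
g(7) = mex{0,1} = 2
g(8) = mex{0,1} = 2
g(9) = mex{0,1,2} = 3
So g(9) = 3.
Row C is a plain Nim row of size 13, so its Grundy value is 13.
By the Sprague-Grundy theorem, the Grundy value of a sum of independent games is the XOR of the component values.
Combined value = 2 XOR 3 XOR 13 = 12.

12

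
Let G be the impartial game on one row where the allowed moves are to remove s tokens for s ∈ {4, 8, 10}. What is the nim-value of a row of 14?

Compute g(0), g(1), … for moves {4, 8, 10}:
k:     0  1  2  3  4  5  6  7  8  9 10 11 12 13 14
g(k):  0  0  0  0  1  1  1  1  2  2  2  2  3  3  0
So g(14) = 0.

0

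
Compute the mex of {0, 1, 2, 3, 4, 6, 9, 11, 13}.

5

The values 0, 1, 2, 3, 4 are all present; 5 is the first non-negative integer missing from the set.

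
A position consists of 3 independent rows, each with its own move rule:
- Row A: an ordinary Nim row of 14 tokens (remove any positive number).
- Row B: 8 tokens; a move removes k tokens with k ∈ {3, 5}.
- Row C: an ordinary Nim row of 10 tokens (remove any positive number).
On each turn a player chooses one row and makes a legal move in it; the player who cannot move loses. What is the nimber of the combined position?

Row A is a plain Nim row of size 14, so its Grundy value is 14.
Build the Grundy sequence for row B with g(k) = mex{g(k−s) : s ∈ {3, 5}, s ≤ k}:
k:     0  1  2  3  4  5  6  7  8
g(k):  0  0  0  1  1  1  2  2  0
So g(8) = 0.
Row C is a plain Nim row of size 10, so its Grundy value is 10.
By the Sprague-Grundy theorem, the Grundy value of a sum of independent games is the XOR of the component values.
Combined value = 14 XOR 0 XOR 10 = 4.

4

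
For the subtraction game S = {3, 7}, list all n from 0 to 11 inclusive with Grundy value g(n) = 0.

0, 1, 2, 6, 10, 11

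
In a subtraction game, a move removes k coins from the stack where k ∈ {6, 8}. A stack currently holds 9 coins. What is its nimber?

1

Compute g(0), g(1), … for moves {6, 8}:
g(0) = mex{} = 0
g(1) = mex{} = 0
g(2) = mex{} = 0
g(3) = mex{} = 0
g(4) = mex{} = 0
g(5) = mex{} = 0
g(6) = mex{0} = 1
g(7) = mex{0} = 1
g(8) = mex{0} = 1
g(9) = mex{0} = 1
So g(9) = 1.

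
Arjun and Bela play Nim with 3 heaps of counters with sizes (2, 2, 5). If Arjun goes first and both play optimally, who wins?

Compute the nim-sum pairwise:
2 ^ 2 = 0
0 ^ 5 = 5
The nim-sum is 5 ≠ 0, so this is an N-position: the player to move can win; Arjun has a winning move.

Arjun wins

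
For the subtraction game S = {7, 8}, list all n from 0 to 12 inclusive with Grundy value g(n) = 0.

0, 1, 2, 3, 4, 5, 6

Build the Grundy sequence with g(k) = mex{g(k−s) : s ∈ {7, 8}, s ≤ k}:
k:     0  1  2  3  4  5  6  7  8  9 10 11 12
g(k):  0  0  0  0  0  0  0  1  1  1  1  1  1
The P-positions (g = 0) in 0..12 are 0, 1, 2, 3, 4, 5, 6.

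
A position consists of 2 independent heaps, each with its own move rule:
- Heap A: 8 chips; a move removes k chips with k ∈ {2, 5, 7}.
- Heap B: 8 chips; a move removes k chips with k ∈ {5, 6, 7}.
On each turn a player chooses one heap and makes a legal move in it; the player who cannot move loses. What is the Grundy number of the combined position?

For heap A, compute g(0), g(1), … with moves {2, 5, 7}:
g(0) = mex{} = 0
g(1) = mex{} = 0
g(2) = mex{0} = 1
g(3) = mex{0} = 1
g(4) = mex{1} = 0
g(5) = mex{0,1} = 2
g(6) = mex{0} = 1
g(7) = mex{0,1,2} = 3
g(8) = mex{0,1} = 2
So g(8) = 2.
Grundy values for heap B (subtraction set {5, 6, 7}):
k:     0  1  2  3  4  5  6  7  8
g(k):  0  0  0  0  0  1  1  1  1
So g(8) = 1.
By the Sprague-Grundy theorem, the Grundy value of a sum of independent games is the XOR of the component values.
Combined value = 2 ⊕ 1 = 3.

3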